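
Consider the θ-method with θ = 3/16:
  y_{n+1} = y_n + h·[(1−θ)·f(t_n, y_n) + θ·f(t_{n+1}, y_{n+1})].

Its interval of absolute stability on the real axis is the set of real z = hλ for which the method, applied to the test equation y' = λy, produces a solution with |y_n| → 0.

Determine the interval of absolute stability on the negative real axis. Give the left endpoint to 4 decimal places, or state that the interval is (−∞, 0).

With y'=λy (z=hλ):
  y_{n+1} = y_n + z·[13/16·y_n + 3/16·y_{n+1}] ⇒ (1 − 3/16z)y_{n+1} = (1 + 13/16z)y_n
  R(z) = (1 + 13/16z)/(1 − 3/16z).

Solve |R(x)|<1 on ℝ⁻.
x=-1.17: |R|=0.0405
R=−1: 1+13/16x = −1+3/16x ⇒ -5/8x=2 ⇒ x=2/(-5/8)=-3.2000
Confirm numerically:
  x=-1.917: |R|=0.41014 <1
  x=-1.769: |R|=0.32839 <1
  x=-1.700: |R|=0.28910 <1
  x=-1.339: |R|=0.07029 <1
  x=-3.587: |R|=1.14461 >1
  x=-3.580: |R|=1.14211 >1
  x=-3.565: |R|=1.13673 >1
So |R|<1 on (-3.2000, 0).

z∈(-3.2000,0).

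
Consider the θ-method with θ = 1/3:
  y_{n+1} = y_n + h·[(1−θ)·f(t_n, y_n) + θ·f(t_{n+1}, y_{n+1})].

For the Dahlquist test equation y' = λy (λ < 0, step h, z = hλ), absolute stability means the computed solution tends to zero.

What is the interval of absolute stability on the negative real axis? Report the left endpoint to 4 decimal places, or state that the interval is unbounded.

Test eqn y'=λy, z=hλ:
  y_{n+1} = y_n + z·[2/3·y_n + 1/3·y_{n+1}] ⇒ (1 − 1/3z)y_{n+1} = (1 + 2/3z)y_n
  ⇒ R(z) = (1 + 2/3z)/(1 − 1/3z).

Find x<0 with |R(x)|<1.
x=-0.81: |R|=0.3622
R=−1: 1+2/3x = −1+1/3x ⇒ -1/3x=2 ⇒ x=2/(-1/3)=-6.0000
Confirm numerically:
  x=-5.688: |R|=0.96409 <1
  x=-4.884: |R|=0.85845 <1
  x=-4.410: |R|=0.78543 <1
  x=-3.731: |R|=0.66290 <1
  x=-6.557: |R|=1.05828 >1
  x=-6.529: |R|=1.05551 >1
  x=-6.347: |R|=1.03712 >1
So |R|<1 on (-6.0000, 0).

(-6.0000, 0).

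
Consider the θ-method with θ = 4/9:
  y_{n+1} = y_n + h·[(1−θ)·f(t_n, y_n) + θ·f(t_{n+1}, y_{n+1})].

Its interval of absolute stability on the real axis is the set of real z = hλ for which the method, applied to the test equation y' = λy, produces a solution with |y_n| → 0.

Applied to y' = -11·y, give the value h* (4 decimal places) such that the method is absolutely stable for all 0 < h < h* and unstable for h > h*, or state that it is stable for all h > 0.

(-18.0000,0); λ=-11 ⇒ h* = (18)/11 = 1.6364.

On y'=λy, z=hλ:
  y_{n+1} = y_n + z·[5/9·y_n + 4/9·y_{n+1}] ⇒ (1 − 4/9z)y_{n+1} = (1 + 5/9z)y_n
  Hence R(z) = (1 + 5/9z)/(1 − 4/9z).

Need |R(x)|<1, x<0.
x=-0.7: |R|=0.4661
R=−1: 1+5/9x = −1+4/9x ⇒ -1/9x=2 ⇒ x=2/(-1/9)=-18.0000
Confirm numerically:
  x=-14.233: |R|=0.94287 <1
  x=-10.683: |R|=0.85856 <1
  x=-9.667: |R|=0.82519 <1
  x=-9.491: |R|=0.81882 <1
  x=-18.364: |R|=1.00441 >1
  x=-18.037: |R|=1.00046 >1
Stable set (-18.0000, 0).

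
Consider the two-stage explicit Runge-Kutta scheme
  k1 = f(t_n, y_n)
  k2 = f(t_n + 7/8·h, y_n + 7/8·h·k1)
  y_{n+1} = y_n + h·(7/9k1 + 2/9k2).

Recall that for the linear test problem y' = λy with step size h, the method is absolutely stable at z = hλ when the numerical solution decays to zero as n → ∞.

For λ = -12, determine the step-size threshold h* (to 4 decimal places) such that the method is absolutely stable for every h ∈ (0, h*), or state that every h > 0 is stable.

With y'=λy (z=hλ):
  k1=λy_n ⇒ h·k1=z·y_n;  k2=λ(1+7/8z)y_n ⇒ h·k2=z(1+7/8z)y_n
  y_{n+1}/y_n = 1 + 7/9z + 2/9z(1+7/8z) = 1 + z + 7/36z²
  so R(z) = 1 + z + 7/36z².

Find x<0 with |R(x)|<1.
x=-0.64: |R|=0.4396
R=1: x+7/36x²=0 ⇒ x=−36/7=-5.1429; min R=1−1/(4·7/36)=-0.2857>−1
Confirm numerically:
  x=-3.995: |R|=0.10834 <1
  x=-2.583: |R|=0.28569 <1
  x=-2.292: |R|=0.27053 <1
  x=-5.521: |R|=1.40595 >1
  x=-5.435: |R|=1.30874 >1
  x=-5.400: |R|=1.27000 >1
So |R|<1 on (-5.1429, 0).

(-5.1429,0); λ=-12 ⇒ h* = (36/7)/12 = 0.4286.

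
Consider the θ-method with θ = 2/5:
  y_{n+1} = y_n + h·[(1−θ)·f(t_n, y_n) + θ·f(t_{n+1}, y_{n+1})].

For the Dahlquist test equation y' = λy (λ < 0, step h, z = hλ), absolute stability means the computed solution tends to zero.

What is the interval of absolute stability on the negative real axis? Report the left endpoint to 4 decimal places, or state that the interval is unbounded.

(-10.0000, 0).

On y'=λy, z=hλ:
  y_{n+1} = y_n + z·[3/5·y_n + 2/5·y_{n+1}] ⇒ (1 − 2/5z)y_{n+1} = (1 + 3/5z)y_n
  Hence R(z) = (1 + 3/5z)/(1 − 2/5z).

Need |R(x)|<1, x<0.
x=-0.39: |R|=0.6626
R=−1: 1+3/5x = −1+2/5x ⇒ -1/5x=2 ⇒ x=2/(-1/5)=-10.0000
Confirm numerically:
  x=-8.965: |R|=0.95486 <1
  x=-8.796: |R|=0.94671 <1
  x=-5.112: |R|=0.67893 <1
  x=-4.126: |R|=0.55675 <1
  x=-10.537: |R|=1.02060 >1
  x=-10.514: |R|=1.01975 >1
  x=-10.056: |R|=1.00223 >1
So |R|<1 on (-10.0000, 0).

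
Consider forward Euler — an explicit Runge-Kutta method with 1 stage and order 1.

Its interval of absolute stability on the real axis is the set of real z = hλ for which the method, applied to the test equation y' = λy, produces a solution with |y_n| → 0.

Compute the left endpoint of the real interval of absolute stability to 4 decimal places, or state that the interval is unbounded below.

left endpoint -2.0000.

With y'=λy (z=hλ):
  order 1, 1-stage ⇒ R(z)=1+z
  (e.g. R(-1.03)=-0.03000, |R|=0.03000)

Find x<0 with |R(x)|<1.
x=-1.03: |R|=0.0300
|R(-2.24)|=1.2400 |R(-1.87)|=0.8700 |R(-0.94)|=0.0600
Bisect:
  x_lo=-2.8662 |R|=1.8662  x_hi=-0.1517 |R|=0.8483
  mid=-1.50892 |R|=0.50892 →hi
  mid=-2.18755 |R|=1.18755 →lo
  mid=-1.84824 |R|=0.84824 →hi
  mid=-2.01790 |R|=1.01790 →lo
  mid=-1.93307 |R|=0.93307 →hi
  mid=-1.97548 |R|=0.97548 →hi
  mid=-1.99669 |R|=0.99669 →hi
  mid=-2.00729 |R|=1.00729 →lo
  mid=-2.00199 |R|=1.00199 →lo
  mid=-1.99934 |R|=0.99934 →hi
  ...
  [-2.00000,-1.99984] ⇒ x*=-2.0000
So |R|<1 on (-2.0000, 0).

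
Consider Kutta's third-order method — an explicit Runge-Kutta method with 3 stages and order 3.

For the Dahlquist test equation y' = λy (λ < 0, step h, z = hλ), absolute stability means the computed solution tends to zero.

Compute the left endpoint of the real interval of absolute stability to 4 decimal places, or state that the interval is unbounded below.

Set f=λy, z=hλ:
  order 3, 3-stage ⇒ R(z)=1+z+z^2/2+z^3/6
  (e.g. R(-0.46)=0.62958, |R|=0.62958)

Find x<0 with |R(x)|<1.
x=-0.46: |R|=0.6296
|R(-1.85)|=0.1940 |R(-1.37)|=0.1399 |R(-1.34)|=0.1568
Bisect:
  x_lo=-2.9611 |R|=1.9043  x_hi=-0.2647 |R|=0.7672
  mid=-1.61293 |R|=0.01151 →hi
  mid=-2.28702 |R|=0.66549 →hi
  mid=-2.62407 |R|=1.19264 →lo
  mid=-2.45554 |R|=0.90839 →hi
  mid=-2.53981 |R|=1.04505 →lo
  mid=-2.49768 |R|=0.97539 →hi
  mid=-2.51874 |R|=1.00989 →lo
  mid=-2.50821 |R|=0.99256 →hi
  mid=-2.51347 |R|=1.00120 →lo
  ...
  [-2.51282,-2.51265] ⇒ x*=-2.5127
So |R|<1 on (-2.5127, 0).

z* = -2.5127.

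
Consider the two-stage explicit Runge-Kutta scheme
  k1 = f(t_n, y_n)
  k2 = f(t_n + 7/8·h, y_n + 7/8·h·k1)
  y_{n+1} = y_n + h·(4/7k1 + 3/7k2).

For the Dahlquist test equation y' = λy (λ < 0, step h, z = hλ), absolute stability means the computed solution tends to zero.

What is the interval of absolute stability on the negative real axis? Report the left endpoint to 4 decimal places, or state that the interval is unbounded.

(-2.6667, 0).

Set f=λy, z=hλ:
  k1=λy_n ⇒ h·k1=z·y_n;  k2=λ(1+7/8z)y_n ⇒ h·k2=z(1+7/8z)y_n
  y_{n+1}/y_n = 1 + 4/7z + 3/7z(1+7/8z) = 1 + z + 3/8z²
  so R(z) = 1 + z + 3/8z².

Need |R(x)|<1, x<0.
x=-1.4: |R|=0.3350
R=1: x+3/8x²=0 ⇒ x=−8/3=-2.6667; min R=1−1/(4·3/8)=0.3333>−1
Confirm numerically:
  x=-1.842: |R|=0.43036 <1
  x=-1.517: |R|=0.34598 <1
  x=-1.462: |R|=0.33954 <1
  x=-3.072: |R|=1.46694 >1
  x=-2.965: |R|=1.33171 >1
  x=-2.920: |R|=1.27740 >1
Interval (-2.6667, 0).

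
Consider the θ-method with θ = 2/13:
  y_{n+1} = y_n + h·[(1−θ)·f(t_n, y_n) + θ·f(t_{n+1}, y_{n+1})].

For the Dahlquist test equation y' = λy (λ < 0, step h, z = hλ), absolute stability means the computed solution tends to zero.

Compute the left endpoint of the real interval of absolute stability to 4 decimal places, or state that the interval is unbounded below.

Test eqn y'=λy, z=hλ:
  y_{n+1} = y_n + z·[11/13·y_n + 2/13·y_{n+1}] ⇒ (1 − 2/13z)y_{n+1} = (1 + 11/13z)y_n
  R(z) = (1 + 11/13z)/(1 − 2/13z).

Boundary: |R(x)|=1, x<0.
x=-1.16: |R|=0.0157
R=−1: 1+11/13x = −1+2/13x ⇒ -9/13x=2 ⇒ x=2/(-9/13)=-2.8889
Confirm numerically:
  x=-2.530: |R|=0.82115 <1
  x=-2.437: |R|=0.77246 <1
  x=-1.384: |R|=0.14105 <1
  x=-3.479: |R|=1.26611 >1
  x=-3.317: |R|=1.19624 >1
Stable set (-2.8889, 0).

left endpoint -2.8889.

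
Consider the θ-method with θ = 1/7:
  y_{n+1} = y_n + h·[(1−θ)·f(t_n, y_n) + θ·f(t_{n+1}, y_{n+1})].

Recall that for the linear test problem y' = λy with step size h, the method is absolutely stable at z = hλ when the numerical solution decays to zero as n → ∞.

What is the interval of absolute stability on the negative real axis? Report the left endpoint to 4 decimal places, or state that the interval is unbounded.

z∈(-2.8000,0).

With y'=λy (z=hλ):
  y_{n+1} = y_n + z·[6/7·y_n + 1/7·y_{n+1}] ⇒ (1 − 1/7z)y_{n+1} = (1 + 6/7z)y_n
  so R(z) = (1 + 6/7z)/(1 − 1/7z).

Solve |R(x)|<1 on ℝ⁻.
x=-1.59: |R|=0.2957
R=−1: 1+6/7x = −1+1/7x ⇒ -5/7x=2 ⇒ x=2/(-5/7)=-2.8000
Confirm numerically:
  x=-2.731: |R|=0.96455 <1
  x=-2.573: |R|=0.88144 <1
  x=-1.852: |R|=0.46453 <1
  x=-1.335: |R|=0.12118 <1
  x=-3.036: |R|=1.11758 >1
  x=-2.936: |R|=1.06844 >1
  x=-2.907: |R|=1.05400 >1
So |R|<1 on (-2.8000, 0).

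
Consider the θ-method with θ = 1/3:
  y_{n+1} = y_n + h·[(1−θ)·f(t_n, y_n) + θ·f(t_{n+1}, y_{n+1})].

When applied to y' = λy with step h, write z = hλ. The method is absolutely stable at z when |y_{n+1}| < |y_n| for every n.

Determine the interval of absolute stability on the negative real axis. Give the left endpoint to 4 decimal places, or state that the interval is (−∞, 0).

Set f=λy, z=hλ:
  y_{n+1} = y_n + z·[2/3·y_n + 1/3·y_{n+1}] ⇒ (1 − 1/3z)y_{n+1} = (1 + 2/3z)y_n
  Hence R(z) = (1 + 2/3z)/(1 − 1/3z).

Solve |R(x)|<1 on ℝ⁻.
x=-0.81: |R|=0.3622
R=−1: 1+2/3x = −1+1/3x ⇒ -1/3x=2 ⇒ x=2/(-1/3)=-6.0000
Confirm numerically:
  x=-4.282: |R|=0.76408 <1
  x=-3.894: |R|=0.69452 <1
  x=-3.449: |R|=0.60443 <1
  x=-2.947: |R|=0.48663 <1
  x=-6.386: |R|=1.04113 >1
  x=-6.067: |R|=1.00739 >1
So |R|<1 on (-6.0000, 0).

(-6.0000, 0).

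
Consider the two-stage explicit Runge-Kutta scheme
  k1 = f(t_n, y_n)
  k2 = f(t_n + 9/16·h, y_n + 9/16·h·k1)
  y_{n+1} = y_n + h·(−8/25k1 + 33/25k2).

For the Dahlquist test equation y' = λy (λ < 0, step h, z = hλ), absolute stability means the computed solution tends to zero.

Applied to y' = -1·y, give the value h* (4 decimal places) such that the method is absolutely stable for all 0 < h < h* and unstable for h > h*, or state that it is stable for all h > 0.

(-1.3468,0); λ=-1 ⇒ h* = (400/297)/1 = 1.3468.

On y'=λy, z=hλ:
  k1=λy_n ⇒ h·k1=z·y_n;  k2=λ(1+9/16z)y_n ⇒ h·k2=z(1+9/16z)y_n
  y_{n+1}/y_n = 1 − 8/25z + 33/25z(1+9/16z) = 1 + z + 297/400z²
  ⇒ R(z) = 1 + z + 297/400z².

Solve |R(x)|<1 on ℝ⁻.
x=-0.71: |R|=0.6643
R=1: x+297/400x²=0 ⇒ x=−400/297=-1.3468; min R=1−1/(4·297/400)=0.6633>−1
Confirm numerically:
  x=-0.966: |R|=0.72687 <1
  x=-0.941: |R|=0.71647 <1
  x=-0.732: |R|=0.66585 <1
  x=-1.665: |R|=1.39338 >1
  x=-1.645: |R|=1.36422 >1
So |R|<1 on (-1.3468, 0).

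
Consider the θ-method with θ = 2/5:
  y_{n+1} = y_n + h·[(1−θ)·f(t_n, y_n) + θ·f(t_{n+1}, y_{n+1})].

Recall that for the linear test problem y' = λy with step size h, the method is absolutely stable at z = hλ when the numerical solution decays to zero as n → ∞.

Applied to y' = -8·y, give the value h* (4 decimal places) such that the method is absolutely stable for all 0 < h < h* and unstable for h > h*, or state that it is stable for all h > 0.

(-10.0000,0); λ=-8 ⇒ h* = (10)/8 = 1.2500.

Set f=λy, z=hλ:
  y_{n+1} = y_n + z·[3/5·y_n + 2/5·y_{n+1}] ⇒ (1 − 2/5z)y_{n+1} = (1 + 3/5z)y_n
  ⇒ R(z) = (1 + 3/5z)/(1 − 2/5z).

Boundary: |R(x)|=1, x<0.
x=-0.88: |R|=0.3491
R=−1: 1+3/5x = −1+2/5x ⇒ -1/5x=2 ⇒ x=2/(-1/5)=-10.0000
Confirm numerically:
  x=-9.564: |R|=0.98193 <1
  x=-6.007: |R|=0.76531 <1
  x=-4.310: |R|=0.58223 <1
  x=-4.243: |R|=0.57311 <1
  x=-10.456: |R|=1.01760 >1
  x=-10.315: |R|=1.01229 >1
  x=-10.312: |R|=1.01218 >1
So |R|<1 on (-10.0000, 0).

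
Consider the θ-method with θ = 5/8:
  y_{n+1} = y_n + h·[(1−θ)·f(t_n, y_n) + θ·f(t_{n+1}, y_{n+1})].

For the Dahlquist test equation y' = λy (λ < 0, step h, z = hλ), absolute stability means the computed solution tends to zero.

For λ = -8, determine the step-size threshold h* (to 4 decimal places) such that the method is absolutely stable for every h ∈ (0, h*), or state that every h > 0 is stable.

Set f=λy, z=hλ:
  y_{n+1} = y_n + z·[3/8·y_n + 5/8·y_{n+1}] ⇒ (1 − 5/8z)y_{n+1} = (1 + 3/8z)y_n
  R(z) = (1 + 3/8z)/(1 − 5/8z).

Find x<0 with |R(x)|<1.
x=-1.11: |R|=0.3446
x=-2: |R|=0.1111
x=-10: |R|=0.3793
x=-100: |R|=0.5748
θ=5/8≥1/2 ⇒ |1+3/8x|<|1−5/8x| ∀x<0 ⇒ interval (−∞,0).

unbounded; (−∞, 0). Any h>0 works for λ=-8.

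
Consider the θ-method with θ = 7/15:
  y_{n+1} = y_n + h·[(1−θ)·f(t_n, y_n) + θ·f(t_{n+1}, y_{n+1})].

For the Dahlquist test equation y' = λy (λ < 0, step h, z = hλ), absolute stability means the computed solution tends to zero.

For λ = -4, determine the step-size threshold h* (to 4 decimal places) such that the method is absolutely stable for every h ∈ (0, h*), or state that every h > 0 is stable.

(-30.0000,0); λ=-4 ⇒ h* = (30)/4 = 7.5000.

On y'=λy, z=hλ:
  y_{n+1} = y_n + z·[8/15·y_n + 7/15·y_{n+1}] ⇒ (1 − 7/15z)y_{n+1} = (1 + 8/15z)y_n
  ⇒ R(z) = (1 + 8/15z)/(1 − 7/15z).

Boundary: |R(x)|=1, x<0.
x=-0.32: |R|=0.7216
R=−1: 1+8/15x = −1+7/15x ⇒ -1/15x=2 ⇒ x=2/(-1/15)=-30.0000
Confirm numerically:
  x=-29.504: |R|=0.99776 <1
  x=-28.968: |R|=0.99526 <1
  x=-21.747: |R|=0.95065 <1
  x=-16.605: |R|=0.89793 <1
  x=-30.323: |R|=1.00142 >1
  x=-30.089: |R|=1.00039 >1
Stable set (-30.0000, 0).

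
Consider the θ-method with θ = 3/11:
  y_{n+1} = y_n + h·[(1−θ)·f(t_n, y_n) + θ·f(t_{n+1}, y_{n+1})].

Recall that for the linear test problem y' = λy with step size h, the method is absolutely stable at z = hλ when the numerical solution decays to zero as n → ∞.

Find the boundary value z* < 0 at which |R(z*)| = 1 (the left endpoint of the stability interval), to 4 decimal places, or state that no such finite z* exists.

left endpoint -4.4000.

Set f=λy, z=hλ:
  y_{n+1} = y_n + z·[8/11·y_n + 3/11·y_{n+1}] ⇒ (1 − 3/11z)y_{n+1} = (1 + 8/11z)y_n
  ⇒ R(z) = (1 + 8/11z)/(1 − 3/11z).

Find x<0 with |R(x)|<1.
x=-1.39: |R|=0.0079
R=−1: 1+8/11x = −1+3/11x ⇒ -5/11x=2 ⇒ x=2/(-5/11)=-4.4000
Confirm numerically:
  x=-3.872: |R|=0.88327 <1
  x=-3.529: |R|=0.79826 <1
  x=-3.356: |R|=0.75223 <1
  x=-4.897: |R|=1.09673 >1
  x=-4.677: |R|=1.05533 >1
So |R|<1 on (-4.4000, 0).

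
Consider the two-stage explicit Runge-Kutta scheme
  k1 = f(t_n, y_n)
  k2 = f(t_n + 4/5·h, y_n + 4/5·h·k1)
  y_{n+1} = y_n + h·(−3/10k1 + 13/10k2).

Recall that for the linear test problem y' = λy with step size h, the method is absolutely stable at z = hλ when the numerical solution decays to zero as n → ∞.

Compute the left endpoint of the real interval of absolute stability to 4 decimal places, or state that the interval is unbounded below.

With y'=λy (z=hλ):
  k1=λy_n ⇒ h·k1=z·y_n;  k2=λ(1+4/5z)y_n ⇒ h·k2=z(1+4/5z)y_n
  y_{n+1}/y_n = 1 − 3/10z + 13/10z(1+4/5z) = 1 + z + 26/25z²
  so R(z) = 1 + z + 26/25z².

Solve |R(x)|<1 on ℝ⁻.
x=-0.41: |R|=0.7648
R=1: x+26/25x²=0 ⇒ x=−25/26=-0.9615; min R=1−1/(4·26/25)=0.7596>−1
Confirm numerically:
  x=-0.903: |R|=0.94503 <1
  x=-0.637: |R|=0.78500 <1
  x=-0.550: |R|=0.76460 <1
  x=-1.454: |R|=1.74468 >1
  x=-1.324: |R|=1.49910 >1
  x=-1.010: |R|=1.05090 >1
So |R|<1 on (-0.9615, 0).

z* = -0.9615.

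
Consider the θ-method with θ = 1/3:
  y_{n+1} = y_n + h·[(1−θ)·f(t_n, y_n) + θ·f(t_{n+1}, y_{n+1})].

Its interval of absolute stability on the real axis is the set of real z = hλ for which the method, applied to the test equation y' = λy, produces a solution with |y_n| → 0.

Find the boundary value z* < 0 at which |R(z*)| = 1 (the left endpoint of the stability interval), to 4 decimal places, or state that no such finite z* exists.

Set f=λy, z=hλ:
  y_{n+1} = y_n + z·[2/3·y_n + 1/3·y_{n+1}] ⇒ (1 − 1/3z)y_{n+1} = (1 + 2/3z)y_n
  R(z) = (1 + 2/3z)/(1 − 1/3z).

Solve |R(x)|<1 on ℝ⁻.
x=-1.63: |R|=0.0562
R=−1: 1+2/3x = −1+1/3x ⇒ -1/3x=2 ⇒ x=2/(-1/3)=-6.0000
Confirm numerically:
  x=-4.561: |R|=0.80968 <1
  x=-3.870: |R|=0.68996 <1
  x=-3.197: |R|=0.54768 <1
  x=-6.558: |R|=1.05838 >1
  x=-6.303: |R|=1.03257 >1
  x=-6.185: |R|=1.02014 >1
So |R|<1 on (-6.0000, 0).

z* = -6.0000.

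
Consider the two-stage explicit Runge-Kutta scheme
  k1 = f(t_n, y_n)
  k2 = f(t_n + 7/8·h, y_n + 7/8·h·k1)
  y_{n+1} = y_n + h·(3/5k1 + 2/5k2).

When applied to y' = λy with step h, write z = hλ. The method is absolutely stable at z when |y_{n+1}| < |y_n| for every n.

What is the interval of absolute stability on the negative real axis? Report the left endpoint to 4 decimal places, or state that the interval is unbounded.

Test eqn y'=λy, z=hλ:
  k1=λy_n ⇒ h·k1=z·y_n;  k2=λ(1+7/8z)y_n ⇒ h·k2=z(1+7/8z)y_n
  y_{n+1}/y_n = 1 + 3/5z + 2/5z(1+7/8z) = 1 + z + 7/20z²
  R(z) = 1 + z + 7/20z².

Need |R(x)|<1, x<0.
x=-1.62: |R|=0.2985
R=1: x+7/20x²=0 ⇒ x=−20/7=-2.8571; min R=1−1/(4·7/20)=0.2857>−1
Confirm numerically:
  x=-2.323: |R|=0.56572 <1
  x=-2.181: |R|=0.48387 <1
  x=-2.117: |R|=0.45159 <1
  x=-3.409: |R|=1.65845 >1
  x=-3.396: |R|=1.64049 >1
Stable set (-2.8571, 0).

z∈(-2.8571,0).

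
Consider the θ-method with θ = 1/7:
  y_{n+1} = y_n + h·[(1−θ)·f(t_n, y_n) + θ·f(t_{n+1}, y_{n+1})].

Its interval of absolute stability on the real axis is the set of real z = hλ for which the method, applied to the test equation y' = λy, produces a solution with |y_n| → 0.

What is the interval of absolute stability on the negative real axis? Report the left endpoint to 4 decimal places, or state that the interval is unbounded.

z∈(-2.8000,0).

With y'=λy (z=hλ):
  y_{n+1} = y_n + z·[6/7·y_n + 1/7·y_{n+1}] ⇒ (1 − 1/7z)y_{n+1} = (1 + 6/7z)y_n
  Hence R(z) = (1 + 6/7z)/(1 − 1/7z).

Need |R(x)|<1, x<0.
x=-0.46: |R|=0.5684
R=−1: 1+6/7x = −1+1/7x ⇒ -5/7x=2 ⇒ x=2/(-5/7)=-2.8000
Confirm numerically:
  x=-1.601: |R|=0.30299 <1
  x=-1.479: |R|=0.22102 <1
  x=-1.350: |R|=0.13174 <1
  x=-1.344: |R|=0.12752 <1
  x=-3.276: |R|=1.23161 >1
  x=-2.916: |R|=1.05849 >1
  x=-2.881: |R|=1.04099 >1
So |R|<1 on (-2.8000, 0).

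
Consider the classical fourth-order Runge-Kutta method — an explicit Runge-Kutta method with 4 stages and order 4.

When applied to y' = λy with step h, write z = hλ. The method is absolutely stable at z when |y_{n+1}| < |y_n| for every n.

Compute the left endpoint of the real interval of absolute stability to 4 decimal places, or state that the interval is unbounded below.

z* = -2.7853.

Set f=λy, z=hλ:
  order 4, 4-stage ⇒ R(z)=1+z+z^2/2+z^3/6+z^4/24
  (e.g. R(-1.59)=0.27041, |R|=0.27041)

Solve |R(x)|<1 on ℝ⁻.
x=-1.59: |R|=0.2704
|R(-2.7)|=0.8788 |R(-1.31)|=0.2961 |R(-1.22)|=0.3139
Bisect:
  x_lo=-3.3564 |R|=2.2623  x_hi=-0.3640 |R|=0.6949
  mid=-1.86020 |R|=0.29607 →hi
  mid=-2.60829 |R|=0.76432 →hi
  mid=-2.98233 |R|=1.34005 →lo
  mid=-2.79531 |R|=1.01521 →lo
  mid=-2.70180 |R|=0.88124 →hi
  mid=-2.74855 |R|=0.94601 →hi
  mid=-2.77193 |R|=0.98004 →hi
  mid=-2.78362 |R|=0.99748 →hi
  ...
  [-2.78545,-2.78526] ⇒ x*=-2.7853
Interval (-2.7853, 0).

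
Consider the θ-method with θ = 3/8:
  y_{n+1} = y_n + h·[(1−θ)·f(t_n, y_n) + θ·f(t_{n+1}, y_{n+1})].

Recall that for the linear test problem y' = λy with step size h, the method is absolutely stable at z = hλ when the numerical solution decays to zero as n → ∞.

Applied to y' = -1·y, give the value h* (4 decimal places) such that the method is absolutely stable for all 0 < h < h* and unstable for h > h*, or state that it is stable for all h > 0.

(-8.0000,0); λ=-1 ⇒ h* = (8)/1 = 8.0000.

With y'=λy (z=hλ):
  y_{n+1} = y_n + z·[5/8·y_n + 3/8·y_{n+1}] ⇒ (1 − 3/8z)y_{n+1} = (1 + 5/8z)y_n
  ⇒ R(z) = (1 + 5/8z)/(1 − 3/8z).

Find x<0 with |R(x)|<1.
x=-1.16: |R|=0.1916
R=−1: 1+5/8x = −1+3/8x ⇒ -1/4x=2 ⇒ x=2/(-1/4)=-8.0000
Confirm numerically:
  x=-6.952: |R|=0.92736 <1
  x=-5.162: |R|=0.75832 <1
  x=-4.781: |R|=0.71186 <1
  x=-4.578: |R|=0.68510 <1
  x=-8.515: |R|=1.03071 >1
  x=-8.441: |R|=1.02647 >1
Stable set (-8.0000, 0).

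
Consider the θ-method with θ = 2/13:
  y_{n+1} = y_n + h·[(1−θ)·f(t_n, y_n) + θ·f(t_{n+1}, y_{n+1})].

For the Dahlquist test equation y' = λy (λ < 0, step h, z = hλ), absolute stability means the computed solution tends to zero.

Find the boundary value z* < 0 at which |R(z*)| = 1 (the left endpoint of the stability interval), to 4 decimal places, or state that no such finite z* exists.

Test eqn y'=λy, z=hλ:
  y_{n+1} = y_n + z·[11/13·y_n + 2/13·y_{n+1}] ⇒ (1 − 2/13z)y_{n+1} = (1 + 11/13z)y_n
  Hence R(z) = (1 + 11/13z)/(1 − 2/13z).

Need |R(x)|<1, x<0.
x=-1.44: |R|=0.1788
R=−1: 1+11/13x = −1+2/13x ⇒ -9/13x=2 ⇒ x=2/(-9/13)=-2.8889
Confirm numerically:
  x=-2.689: |R|=0.90211 <1
  x=-2.321: |R|=0.71029 <1
  x=-1.470: |R|=0.19887 <1
  x=-3.379: |R|=1.22325 >1
  x=-2.917: |R|=1.01343 >1
Interval (-2.8889, 0).

z* = -2.8889.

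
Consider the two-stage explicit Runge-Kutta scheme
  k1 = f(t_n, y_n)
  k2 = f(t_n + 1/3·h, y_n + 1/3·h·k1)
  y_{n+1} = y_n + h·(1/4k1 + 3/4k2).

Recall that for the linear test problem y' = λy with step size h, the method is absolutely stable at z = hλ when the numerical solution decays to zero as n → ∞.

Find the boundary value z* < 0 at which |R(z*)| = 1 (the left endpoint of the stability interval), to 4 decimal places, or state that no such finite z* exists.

left endpoint -4.0000.

Set f=λy, z=hλ:
  k1=λy_n ⇒ h·k1=z·y_n;  k2=λ(1+1/3z)y_n ⇒ h·k2=z(1+1/3z)y_n
  y_{n+1}/y_n = 1 + 1/4z + 3/4z(1+1/3z) = 1 + z + 1/4z²
  Hence R(z) = 1 + z + 1/4z².

Need |R(x)|<1, x<0.
x=-0.99: |R|=0.2550
R=1: x+1/4x²=0 ⇒ x=−4=-4.0000; min R=1−1/(4·1/4)=0.0000>−1
Confirm numerically:
  x=-2.467: |R|=0.05452 <1
  x=-2.051: |R|=0.00065 <1
  x=-1.916: |R|=0.00176 <1
  x=-1.808: |R|=0.00922 <1
  x=-4.448: |R|=1.49818 >1
  x=-4.224: |R|=1.23654 >1
So |R|<1 on (-4.0000, 0).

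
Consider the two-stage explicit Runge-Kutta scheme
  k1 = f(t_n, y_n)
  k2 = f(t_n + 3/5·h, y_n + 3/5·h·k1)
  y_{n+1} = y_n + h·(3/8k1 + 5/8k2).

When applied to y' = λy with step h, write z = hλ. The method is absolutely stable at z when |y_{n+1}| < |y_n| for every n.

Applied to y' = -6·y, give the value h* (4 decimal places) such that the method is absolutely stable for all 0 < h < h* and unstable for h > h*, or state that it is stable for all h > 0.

With y'=λy (z=hλ):
  k1=λy_n ⇒ h·k1=z·y_n;  k2=λ(1+3/5z)y_n ⇒ h·k2=z(1+3/5z)y_n
  y_{n+1}/y_n = 1 + 3/8z + 5/8z(1+3/5z) = 1 + z + 3/8z²
  Hence R(z) = 1 + z + 3/8z².

Find x<0 with |R(x)|<1.
x=-0.59: |R|=0.5405
R=1: x+3/8x²=0 ⇒ x=−8/3=-2.6667; min R=1−1/(4·3/8)=0.3333>−1
Confirm numerically:
  x=-1.796: |R|=0.41361 <1
  x=-1.649: |R|=0.37070 <1
  x=-1.630: |R|=0.36634 <1
  x=-1.417: |R|=0.33596 <1
  x=-3.042: |R|=1.42816 >1
  x=-2.934: |R|=1.29413 >1
Interval (-2.6667, 0).

(-2.6667,0); λ=-6 ⇒ h* = (8/3)/6 = 0.4444.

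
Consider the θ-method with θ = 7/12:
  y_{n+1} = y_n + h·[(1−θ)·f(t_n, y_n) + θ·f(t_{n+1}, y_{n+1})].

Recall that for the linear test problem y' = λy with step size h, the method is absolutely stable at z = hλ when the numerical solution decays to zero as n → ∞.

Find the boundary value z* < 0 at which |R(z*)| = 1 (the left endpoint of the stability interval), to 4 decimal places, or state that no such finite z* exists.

On y'=λy, z=hλ:
  y_{n+1} = y_n + z·[5/12·y_n + 7/12·y_{n+1}] ⇒ (1 − 7/12z)y_{n+1} = (1 + 5/12z)y_n
  so R(z) = (1 + 5/12z)/(1 − 7/12z).

Need |R(x)|<1, x<0.
x=-0.83: |R|=0.4408
x=-2: |R|=0.0769
x=-10: |R|=0.4634
x=-100: |R|=0.6854
θ=7/12≥1/2 ⇒ |1+5/12x|<|1−7/12x| ∀x<0 ⇒ interval (−∞,0).

unbounded; (−∞, 0).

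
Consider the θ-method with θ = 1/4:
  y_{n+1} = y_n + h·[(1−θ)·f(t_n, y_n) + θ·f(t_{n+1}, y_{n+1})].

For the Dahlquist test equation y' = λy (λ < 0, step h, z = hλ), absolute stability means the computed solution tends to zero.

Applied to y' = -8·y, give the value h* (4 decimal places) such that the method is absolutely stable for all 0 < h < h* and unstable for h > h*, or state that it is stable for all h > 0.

(-4.0000,0); λ=-8 ⇒ h* = (4)/8 = 0.5000.

With y'=λy (z=hλ):
  y_{n+1} = y_n + z·[3/4·y_n + 1/4·y_{n+1}] ⇒ (1 − 1/4z)y_{n+1} = (1 + 3/4z)y_n
  Hence R(z) = (1 + 3/4z)/(1 − 1/4z).

Need |R(x)|<1, x<0.
x=-0.58: |R|=0.4934
R=−1: 1+3/4x = −1+1/4x ⇒ -1/2x=2 ⇒ x=2/(-1/2)=-4.0000
Confirm numerically:
  x=-3.483: |R|=0.86182 <1
  x=-3.070: |R|=0.73692 <1
  x=-2.763: |R|=0.63419 <1
  x=-1.947: |R|=0.30957 <1
  x=-4.259: |R|=1.06272 >1
  x=-4.192: |R|=1.04688 >1
Stable set (-4.0000, 0).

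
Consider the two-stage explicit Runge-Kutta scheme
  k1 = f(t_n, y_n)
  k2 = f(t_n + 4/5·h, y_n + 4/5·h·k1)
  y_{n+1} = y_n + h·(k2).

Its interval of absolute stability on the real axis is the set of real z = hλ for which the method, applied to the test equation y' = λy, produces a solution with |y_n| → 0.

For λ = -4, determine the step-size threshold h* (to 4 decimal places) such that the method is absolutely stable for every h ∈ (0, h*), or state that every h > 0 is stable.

(-1.2500,0); λ=-4 ⇒ h* = (5/4)/4 = 0.3125.

Set f=λy, z=hλ:
  k1=λy_n ⇒ h·k1=z·y_n;  k2=λ(1+4/5z)y_n ⇒ h·k2=z(1+4/5z)y_n
  y_{n+1}/y_n = 1 + z(1+4/5z) = 1 + z + 4/5z²
  ⇒ R(z) = 1 + z + 4/5z².

Need |R(x)|<1, x<0.
x=-1.07: |R|=0.8459
R=1: x+4/5x²=0 ⇒ x=−5/4=-1.2500; min R=1−1/(4·4/5)=0.6875>−1
Confirm numerically:
  x=-1.170: |R|=0.92512 <1
  x=-1.147: |R|=0.90549 <1
  x=-1.061: |R|=0.83958 <1
  x=-0.555: |R|=0.69142 <1
  x=-1.776: |R|=1.74734 >1
  x=-1.383: |R|=1.14715 >1
Interval (-1.2500, 0).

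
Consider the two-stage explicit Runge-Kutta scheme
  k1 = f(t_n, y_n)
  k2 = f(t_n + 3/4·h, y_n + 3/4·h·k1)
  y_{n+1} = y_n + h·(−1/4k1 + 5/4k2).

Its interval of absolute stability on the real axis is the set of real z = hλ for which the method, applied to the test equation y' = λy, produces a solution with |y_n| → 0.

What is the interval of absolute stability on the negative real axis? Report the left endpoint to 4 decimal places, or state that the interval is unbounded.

With y'=λy (z=hλ):
  k1=λy_n ⇒ h·k1=z·y_n;  k2=λ(1+3/4z)y_n ⇒ h·k2=z(1+3/4z)y_n
  y_{n+1}/y_n = 1 − 1/4z + 5/4z(1+3/4z) = 1 + z + 15/16z²
  Hence R(z) = 1 + z + 15/16z².

Solve |R(x)|<1 on ℝ⁻.
x=-1.7: |R|=2.0094
R=1: x+15/16x²=0 ⇒ x=−16/15=-1.0667; min R=1−1/(4·15/16)=0.7333>−1
Confirm numerically:
  x=-0.843: |R|=0.82323 <1
  x=-0.836: |R|=0.81922 <1
  x=-0.745: |R|=0.77534 <1
  x=-1.573: |R|=1.74668 >1
  x=-1.375: |R|=1.39746 >1
So |R|<1 on (-1.0667, 0).

(-1.0667, 0).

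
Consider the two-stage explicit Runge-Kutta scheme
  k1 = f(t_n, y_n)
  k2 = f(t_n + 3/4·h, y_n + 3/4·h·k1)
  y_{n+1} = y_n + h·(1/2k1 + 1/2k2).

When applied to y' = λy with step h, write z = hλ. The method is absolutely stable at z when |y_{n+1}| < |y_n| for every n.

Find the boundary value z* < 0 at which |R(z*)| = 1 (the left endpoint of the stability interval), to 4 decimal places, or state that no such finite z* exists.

z* = -2.6667.

With y'=λy (z=hλ):
  k1=λy_n ⇒ h·k1=z·y_n;  k2=λ(1+3/4z)y_n ⇒ h·k2=z(1+3/4z)y_n
  y_{n+1}/y_n = 1 + 1/2z + 1/2z(1+3/4z) = 1 + z + 3/8z²
  so R(z) = 1 + z + 3/8z².

Find x<0 with |R(x)|<1.
x=-1.44: |R|=0.3376
R=1: x+3/8x²=0 ⇒ x=−8/3=-2.6667; min R=1−1/(4·3/8)=0.3333>−1
Confirm numerically:
  x=-2.301: |R|=0.68448 <1
  x=-2.079: |R|=0.54184 <1
  x=-1.817: |R|=0.42106 <1
  x=-3.265: |R|=1.73258 >1
  x=-3.206: |R|=1.64841 >1
  x=-3.004: |R|=1.38001 >1
Interval (-2.6667, 0).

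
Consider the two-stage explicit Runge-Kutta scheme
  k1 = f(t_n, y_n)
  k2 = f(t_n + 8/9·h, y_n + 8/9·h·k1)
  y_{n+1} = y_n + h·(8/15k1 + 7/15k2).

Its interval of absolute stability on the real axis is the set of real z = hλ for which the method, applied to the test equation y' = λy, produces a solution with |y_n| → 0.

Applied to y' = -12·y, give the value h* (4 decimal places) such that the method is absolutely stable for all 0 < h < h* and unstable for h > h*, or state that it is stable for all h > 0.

(-2.4107,0); λ=-12 ⇒ h* = (135/56)/12 = 0.2009.

Set f=λy, z=hλ:
  k1=λy_n ⇒ h·k1=z·y_n;  k2=λ(1+8/9z)y_n ⇒ h·k2=z(1+8/9z)y_n
  y_{n+1}/y_n = 1 + 8/15z + 7/15z(1+8/9z) = 1 + z + 56/135z²
  ⇒ R(z) = 1 + z + 56/135z².

Find x<0 with |R(x)|<1.
x=-1.75: |R|=0.5204
R=1: x+56/135x²=0 ⇒ x=−135/56=-2.4107; min R=1−1/(4·56/135)=0.3973>−1
Confirm numerically:
  x=-2.348: |R|=0.93892 <1
  x=-2.012: |R|=0.66723 <1
  x=-1.669: |R|=0.48649 <1
  x=-1.589: |R|=0.45837 <1
  x=-2.835: |R|=1.49896 >1
  x=-2.576: |R|=1.17662 >1
Interval (-2.4107, 0).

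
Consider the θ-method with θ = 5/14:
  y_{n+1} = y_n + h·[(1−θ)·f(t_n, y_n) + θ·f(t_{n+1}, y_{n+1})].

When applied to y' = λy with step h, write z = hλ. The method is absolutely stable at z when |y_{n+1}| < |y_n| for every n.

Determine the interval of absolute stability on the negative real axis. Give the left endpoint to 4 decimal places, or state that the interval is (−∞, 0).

With y'=λy (z=hλ):
  y_{n+1} = y_n + z·[9/14·y_n + 5/14·y_{n+1}] ⇒ (1 − 5/14z)y_{n+1} = (1 + 9/14z)y_n
  ⇒ R(z) = (1 + 9/14z)/(1 − 5/14z).

Boundary: |R(x)|=1, x<0.
x=-0.32: |R|=0.7128
R=−1: 1+9/14x = −1+5/14x ⇒ -2/7x=2 ⇒ x=2/(-2/7)=-7.0000
Confirm numerically:
  x=-6.864: |R|=0.98874 <1
  x=-5.411: |R|=0.84518 <1
  x=-3.324: |R|=0.51979 <1
  x=-7.526: |R|=1.04075 >1
  x=-7.080: |R|=1.00648 >1
Stable set (-7.0000, 0).

(-7.0000, 0).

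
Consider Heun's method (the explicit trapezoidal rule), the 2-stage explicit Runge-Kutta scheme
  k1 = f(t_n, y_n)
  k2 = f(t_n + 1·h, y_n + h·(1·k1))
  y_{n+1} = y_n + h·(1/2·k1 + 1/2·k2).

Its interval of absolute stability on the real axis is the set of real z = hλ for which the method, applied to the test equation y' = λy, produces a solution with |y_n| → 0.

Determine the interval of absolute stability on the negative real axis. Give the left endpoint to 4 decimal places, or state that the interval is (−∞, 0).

z∈(-2.0000,0).

Test eqn y'=λy, z=hλ:
  order 2, 2-stage ⇒ R(z)=1+z+z^2/2
  (e.g. R(-1.27)=0.53645, |R|=0.53645)

Solve |R(x)|<1 on ℝ⁻.
x=-1.27: |R|=0.5364
|R(-1.47)|=0.6104 |R(-1.32)|=0.5512 |R(-1.02)|=0.5002
Bisect:
  x_lo=-2.6696 |R|=1.8938  x_hi=-0.2415 |R|=0.7876
  mid=-1.45558 |R|=0.60378 →hi
  mid=-2.06260 |R|=1.06456 →lo
  mid=-1.75909 |R|=0.78811 →hi
  mid=-1.91085 |R|=0.91482 →hi
  mid=-1.98673 |R|=0.98681 →hi
  mid=-2.02466 |R|=1.02497 →lo
  mid=-2.00569 |R|=1.00571 →lo
  mid=-1.99621 |R|=0.99622 →hi
  ...
  [-2.00006,-1.99992] ⇒ x*=-2.0000
Interval (-2.0000, 0).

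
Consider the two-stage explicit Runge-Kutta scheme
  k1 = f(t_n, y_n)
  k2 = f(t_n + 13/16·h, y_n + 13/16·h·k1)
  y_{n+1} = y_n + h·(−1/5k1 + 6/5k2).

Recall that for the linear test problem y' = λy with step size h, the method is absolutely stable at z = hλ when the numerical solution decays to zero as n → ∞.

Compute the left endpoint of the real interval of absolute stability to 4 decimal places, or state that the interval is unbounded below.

Set f=λy, z=hλ:
  k1=λy_n ⇒ h·k1=z·y_n;  k2=λ(1+13/16z)y_n ⇒ h·k2=z(1+13/16z)y_n
  y_{n+1}/y_n = 1 − 1/5z + 6/5z(1+13/16z) = 1 + z + 39/40z²
  R(z) = 1 + z + 39/40z².

Boundary: |R(x)|=1, x<0.
x=-1.22: |R|=1.2312
R=1: x+39/40x²=0 ⇒ x=−40/39=-1.0256; min R=1−1/(4·39/40)=0.7436>−1
Confirm numerically:
  x=-0.980: |R|=0.95639 <1
  x=-0.652: |R|=0.76248 <1
  x=-0.560: |R|=0.74576 <1
  x=-0.540: |R|=0.74431 <1
  x=-1.356: |R|=1.43677 >1
  x=-1.316: |R|=1.37256 >1
  x=-1.057: |R|=1.03232 >1
Interval (-1.0256, 0).

left endpoint -1.0256.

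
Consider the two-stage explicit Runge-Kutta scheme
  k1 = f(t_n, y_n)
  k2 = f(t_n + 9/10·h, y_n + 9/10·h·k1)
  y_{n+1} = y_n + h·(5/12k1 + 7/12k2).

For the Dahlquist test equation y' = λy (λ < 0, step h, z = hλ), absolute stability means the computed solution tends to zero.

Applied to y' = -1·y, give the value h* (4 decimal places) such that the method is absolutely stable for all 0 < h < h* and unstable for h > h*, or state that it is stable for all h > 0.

(-1.9048,0); λ=-1 ⇒ h* = (40/21)/1 = 1.9048.

With y'=λy (z=hλ):
  k1=λy_n ⇒ h·k1=z·y_n;  k2=λ(1+9/10z)y_n ⇒ h·k2=z(1+9/10z)y_n
  y_{n+1}/y_n = 1 + 5/12z + 7/12z(1+9/10z) = 1 + z + 21/40z²
  ⇒ R(z) = 1 + z + 21/40z².

Boundary: |R(x)|=1, x<0.
x=-1.5: |R|=0.6813
R=1: x+21/40x²=0 ⇒ x=−40/21=-1.9048; min R=1−1/(4·21/40)=0.5238>−1
Confirm numerically:
  x=-1.844: |R|=0.94118 <1
  x=-1.764: |R|=0.86964 <1
  x=-1.265: |R|=0.57512 <1
  x=-0.812: |R|=0.53416 <1
  x=-2.383: |R|=1.59831 >1
  x=-2.251: |R|=1.40918 >1
Stable set (-1.9048, 0).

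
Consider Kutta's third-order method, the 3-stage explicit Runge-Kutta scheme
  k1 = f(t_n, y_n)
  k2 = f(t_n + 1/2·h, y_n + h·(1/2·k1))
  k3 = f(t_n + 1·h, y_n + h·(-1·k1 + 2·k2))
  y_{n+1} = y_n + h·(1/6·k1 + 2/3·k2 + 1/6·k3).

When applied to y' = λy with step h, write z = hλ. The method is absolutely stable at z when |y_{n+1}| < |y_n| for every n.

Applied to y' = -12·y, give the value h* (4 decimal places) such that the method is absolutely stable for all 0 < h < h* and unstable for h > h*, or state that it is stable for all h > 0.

(-2.5127,0); λ=-12 ⇒ h* = 0.2094.

Set f=λy, z=hλ:
  order 3, 3-stage ⇒ R(z)=1+z+z^2/2+z^3/6
  (e.g. R(-0.81)=0.42948, |R|=0.42948)

Need |R(x)|<1, x<0.
x=-0.81: |R|=0.4295
|R(-1.87)|=0.2114 |R(-1.56)|=0.0241 |R(-1.24)|=0.2110
Bisect:
  x_lo=-3.2071 |R|=2.5621  x_hi=-0.0935 |R|=0.9107
  mid=-1.65031 |R|=0.03766 →hi
  mid=-2.42870 |R|=0.86706 →hi
  mid=-2.81790 |R|=1.57690 →lo
  mid=-2.62330 |R|=1.19124 →lo
  mid=-2.52600 |R|=1.02193 →lo
  mid=-2.47735 |R|=0.94275 →hi
  mid=-2.50168 |R|=0.98189 →hi
  mid=-2.51384 |R|=1.00180 →lo
  ...
  [-2.51289,-2.51270] ⇒ x*=-2.5127
Stable set (-2.5127, 0).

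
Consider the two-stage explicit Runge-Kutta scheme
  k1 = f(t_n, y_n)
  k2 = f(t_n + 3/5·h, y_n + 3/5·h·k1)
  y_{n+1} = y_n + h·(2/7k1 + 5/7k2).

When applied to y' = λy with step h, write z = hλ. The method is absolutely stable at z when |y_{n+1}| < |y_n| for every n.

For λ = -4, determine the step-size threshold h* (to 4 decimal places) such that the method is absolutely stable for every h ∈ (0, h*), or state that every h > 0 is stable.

(-2.3333,0); λ=-4 ⇒ h* = (7/3)/4 = 0.5833.

Set f=λy, z=hλ:
  k1=λy_n ⇒ h·k1=z·y_n;  k2=λ(1+3/5z)y_n ⇒ h·k2=z(1+3/5z)y_n
  y_{n+1}/y_n = 1 + 2/7z + 5/7z(1+3/5z) = 1 + z + 3/7z²
  Hence R(z) = 1 + z + 3/7z².

Find x<0 with |R(x)|<1.
x=-1.27: |R|=0.4212
R=1: x+3/7x²=0 ⇒ x=−7/3=-2.3333; min R=1−1/(4·3/7)=0.4167>−1
Confirm numerically:
  x=-1.577: |R|=0.48883 <1
  x=-1.253: |R|=0.41986 <1
  x=-1.218: |R|=0.41780 <1
  x=-2.903: |R|=1.70875 >1
  x=-2.777: |R|=1.52803 >1
  x=-2.586: |R|=1.28003 >1
Interval (-2.3333, 0).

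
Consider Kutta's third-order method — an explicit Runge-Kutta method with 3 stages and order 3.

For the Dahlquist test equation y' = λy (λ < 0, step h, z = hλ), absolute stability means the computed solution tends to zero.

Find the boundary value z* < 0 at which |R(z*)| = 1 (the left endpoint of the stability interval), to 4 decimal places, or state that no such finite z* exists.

On y'=λy, z=hλ:
  order 3, 3-stage ⇒ R(z)=1+z+z^2/2+z^3/6
  (e.g. R(-1.39)=0.12845, |R|=0.12845)

Find x<0 with |R(x)|<1.
x=-1.39: |R|=0.1284
|R(-2.71)|=1.3550 |R(-2.07)|=0.4058 |R(-0.66)|=0.5099
Bisect:
  x_lo=-3.4004 |R|=3.1720  x_hi=-0.0822 |R|=0.9211
  mid=-1.74131 |R|=0.10522 →hi
  mid=-2.57084 |R|=1.09811 →lo
  mid=-2.15607 |R|=0.50222 →hi
  mid=-2.36346 |R|=0.77085 →hi
  mid=-2.46715 |R|=0.92659 →hi
  mid=-2.51900 |R|=1.01031 →lo
  mid=-2.49307 |R|=0.96795 →hi
  mid=-2.50604 |R|=0.98900 →hi
  mid=-2.51252 |R|=0.99962 →hi
  ...
  [-2.51292,-2.51272] ⇒ x*=-2.5127
Interval (-2.5127, 0).

left endpoint -2.5127.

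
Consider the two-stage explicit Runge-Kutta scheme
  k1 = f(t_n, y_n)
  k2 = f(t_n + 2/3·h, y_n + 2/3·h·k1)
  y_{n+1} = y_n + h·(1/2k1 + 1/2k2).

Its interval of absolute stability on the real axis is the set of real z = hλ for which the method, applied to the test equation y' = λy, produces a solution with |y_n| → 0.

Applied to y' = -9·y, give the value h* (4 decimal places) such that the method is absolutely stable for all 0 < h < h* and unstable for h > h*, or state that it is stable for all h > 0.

Test eqn y'=λy, z=hλ:
  k1=λy_n ⇒ h·k1=z·y_n;  k2=λ(1+2/3z)y_n ⇒ h·k2=z(1+2/3z)y_n
  y_{n+1}/y_n = 1 + 1/2z + 1/2z(1+2/3z) = 1 + z + 1/3z²
  R(z) = 1 + z + 1/3z².

Need |R(x)|<1, x<0.
x=-0.48: |R|=0.5968
R=1: x+1/3x²=0 ⇒ x=−3=-3.0000; min R=1−1/(4·1/3)=0.2500>−1
Confirm numerically:
  x=-2.713: |R|=0.74046 <1
  x=-2.334: |R|=0.48185 <1
  x=-2.180: |R|=0.40413 <1
  x=-1.235: |R|=0.27341 <1
  x=-3.437: |R|=1.50066 >1
  x=-3.244: |R|=1.26385 >1
Interval (-3.0000, 0).

(-3.0000,0); λ=-9 ⇒ h* = (3)/9 = 0.3333.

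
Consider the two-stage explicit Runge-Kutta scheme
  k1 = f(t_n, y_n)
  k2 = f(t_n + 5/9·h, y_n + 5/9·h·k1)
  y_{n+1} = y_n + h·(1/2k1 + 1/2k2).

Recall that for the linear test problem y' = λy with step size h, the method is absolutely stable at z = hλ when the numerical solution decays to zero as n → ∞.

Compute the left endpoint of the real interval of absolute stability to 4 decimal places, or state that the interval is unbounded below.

z* = -3.6000.

On y'=λy, z=hλ:
  k1=λy_n ⇒ h·k1=z·y_n;  k2=λ(1+5/9z)y_n ⇒ h·k2=z(1+5/9z)y_n
  y_{n+1}/y_n = 1 + 1/2z + 1/2z(1+5/9z) = 1 + z + 5/18z²
  Hence R(z) = 1 + z + 5/18z².

Boundary: |R(x)|=1, x<0.
x=-1.64: |R|=0.1071
R=1: x+5/18x²=0 ⇒ x=−18/5=-3.6000; min R=1−1/(4·5/18)=0.1000>−1
Confirm numerically:
  x=-3.554: |R|=0.95459 <1
  x=-2.500: |R|=0.23611 <1
  x=-2.327: |R|=0.17715 <1
  x=-3.890: |R|=1.31336 >1
  x=-3.693: |R|=1.09540 >1
Stable set (-3.6000, 0).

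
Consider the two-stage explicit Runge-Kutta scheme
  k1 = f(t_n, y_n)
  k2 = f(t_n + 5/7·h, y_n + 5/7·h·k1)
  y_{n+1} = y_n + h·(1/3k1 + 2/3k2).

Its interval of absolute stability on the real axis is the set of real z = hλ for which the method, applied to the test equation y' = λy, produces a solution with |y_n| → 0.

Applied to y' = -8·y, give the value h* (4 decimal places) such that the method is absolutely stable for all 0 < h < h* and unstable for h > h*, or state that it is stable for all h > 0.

Test eqn y'=λy, z=hλ:
  k1=λy_n ⇒ h·k1=z·y_n;  k2=λ(1+5/7z)y_n ⇒ h·k2=z(1+5/7z)y_n
  y_{n+1}/y_n = 1 + 1/3z + 2/3z(1+5/7z) = 1 + z + 10/21z²
  so R(z) = 1 + z + 10/21z².

Boundary: |R(x)|=1, x<0.
x=-1.79: |R|=0.7358
R=1: x+10/21x²=0 ⇒ x=−21/10=-2.1000; min R=1−1/(4·10/21)=0.4750>−1
Confirm numerically:
  x=-1.866: |R|=0.79207 <1
  x=-1.693: |R|=0.67188 <1
  x=-0.879: |R|=0.48892 <1
  x=-2.507: |R|=1.48588 >1
  x=-2.451: |R|=1.40967 >1
  x=-2.381: |R|=1.31860 >1
So |R|<1 on (-2.1000, 0).

(-2.1000,0); λ=-8 ⇒ h* = (21/10)/8 = 0.2625.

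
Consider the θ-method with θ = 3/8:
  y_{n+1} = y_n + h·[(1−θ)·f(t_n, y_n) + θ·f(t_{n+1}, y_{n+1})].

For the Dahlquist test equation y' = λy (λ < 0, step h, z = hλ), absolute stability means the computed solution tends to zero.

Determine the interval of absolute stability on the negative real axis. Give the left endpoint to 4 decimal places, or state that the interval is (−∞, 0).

z∈(-8.0000,0).

With y'=λy (z=hλ):
  y_{n+1} = y_n + z·[5/8·y_n + 3/8·y_{n+1}] ⇒ (1 − 3/8z)y_{n+1} = (1 + 5/8z)y_n
  Hence R(z) = (1 + 5/8z)/(1 − 3/8z).

Find x<0 with |R(x)|<1.
x=-0.63: |R|=0.4904
R=−1: 1+5/8x = −1+3/8x ⇒ -1/4x=2 ⇒ x=2/(-1/4)=-8.0000
Confirm numerically:
  x=-7.078: |R|=0.93692 <1
  x=-6.711: |R|=0.90836 <1
  x=-3.943: |R|=0.59080 <1
  x=-8.417: |R|=1.02508 >1
  x=-8.211: |R|=1.01293 >1
  x=-8.199: |R|=1.01221 >1
Stable set (-8.0000, 0).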